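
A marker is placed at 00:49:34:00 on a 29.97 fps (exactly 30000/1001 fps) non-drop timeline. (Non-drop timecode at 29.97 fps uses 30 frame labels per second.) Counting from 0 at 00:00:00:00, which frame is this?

Total seconds to the label: (0 × 3600 + 49 × 60 + 34) = 2974.
Frame index = 2974 × 30 + 0 = 89220.

frame 89220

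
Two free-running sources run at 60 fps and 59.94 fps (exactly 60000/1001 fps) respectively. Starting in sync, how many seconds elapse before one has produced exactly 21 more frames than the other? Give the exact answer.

350.35 seconds

The gap grows by |60000/1001 − 60| = 60/1001 frames per second.
Time for a 21-frame gap: 21 ÷ (60/1001) = 350.35 s.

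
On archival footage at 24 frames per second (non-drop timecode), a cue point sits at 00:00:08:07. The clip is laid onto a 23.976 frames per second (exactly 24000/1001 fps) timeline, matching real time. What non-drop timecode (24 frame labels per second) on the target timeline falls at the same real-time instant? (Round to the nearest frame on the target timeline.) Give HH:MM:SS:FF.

Source frame index: (0×3600 + 0×60 + 8) × 24 + 7 = 199.
Real time: 199 / (24) = 199/24 s.
Target frame: (199/24) × (24000/1001) = 199000/1001 ≈ 198.801 → 199.
At 24 labels/s: frame 199 → 00:00:08:07.

00:00:08:07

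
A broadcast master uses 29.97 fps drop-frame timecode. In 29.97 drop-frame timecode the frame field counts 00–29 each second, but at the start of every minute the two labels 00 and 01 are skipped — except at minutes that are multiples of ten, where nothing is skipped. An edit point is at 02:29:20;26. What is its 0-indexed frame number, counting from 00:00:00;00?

268556

As if non-drop at 30 labels/s: (2 × 3600 + 29 × 60 + 20) × 30 + 26 = 268826.
Minute boundaries passed: 149; those not divisible by 10: 149 − 14 = 135; dropped labels = 2 × 135 = 270.
Actual frame index = 268826 − 270 = 268556.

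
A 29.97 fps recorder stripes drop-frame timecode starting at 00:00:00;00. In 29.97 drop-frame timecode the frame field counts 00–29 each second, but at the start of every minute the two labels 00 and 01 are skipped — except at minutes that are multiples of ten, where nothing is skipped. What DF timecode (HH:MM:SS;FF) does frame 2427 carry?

Each 10-minute DF block holds 10 × 60 × 30 − 9 × 2 = 17982 frames. 2427 ÷ 17982 → 0 full blocks, remainder 2427.
Within the partial block the first minute is 1800 frames and each further minute 1798, so 1 further minute boundary passed. Total skipped labels = 18 × 0 + 2 × 1 = 2.
Non-drop label index = 2427 + 2 = 2429; at 30 labels/s that is 00:01:20:29, i.e. DF 00:01:20;29.

00:01:20;29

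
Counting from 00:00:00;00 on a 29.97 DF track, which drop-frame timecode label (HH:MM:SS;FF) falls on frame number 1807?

00:01:00;09

Each 10-minute DF block holds 10 × 60 × 30 − 9 × 2 = 17982 frames. 1807 ÷ 17982 → 0 full blocks, remainder 1807.
Within the partial block the first minute is 1800 frames and each further minute 1798, so 1 further minute boundary passed. Total skipped labels = 18 × 0 + 2 × 1 = 2.
Non-drop label index = 1807 + 2 = 1809; at 30 labels/s that is 00:01:00:09, i.e. DF 00:01:00;09.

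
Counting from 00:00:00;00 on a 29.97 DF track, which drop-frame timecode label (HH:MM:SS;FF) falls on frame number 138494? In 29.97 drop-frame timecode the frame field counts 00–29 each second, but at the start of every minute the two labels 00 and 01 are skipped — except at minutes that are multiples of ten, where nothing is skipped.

01:17:01;04

Ten DF minutes hold 17982 frames, so frame 138494 lies in block 7 (frames 125874–143855) with 12620 frames into that block.
The block's first minute is 1800 frames and the rest 1798 each; 12620 frames reaches minute 7, so 7 × 18 + 7 × 2 = 140 labels have been skipped so far.
Adding those back, label number 138494 + 140 = 138634 at 30 labels/s is 4621 s + 4 f = 1 h 17 min 1 s frame 4, i.e. 01:17:01;04.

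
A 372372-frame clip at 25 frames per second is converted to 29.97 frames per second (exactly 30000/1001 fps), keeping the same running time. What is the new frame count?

Target frames = source frames × (target rate / source rate) = 372372 × (30000/1001)/(25) = 372372 × 1200/1001 = 446400.

446400 frames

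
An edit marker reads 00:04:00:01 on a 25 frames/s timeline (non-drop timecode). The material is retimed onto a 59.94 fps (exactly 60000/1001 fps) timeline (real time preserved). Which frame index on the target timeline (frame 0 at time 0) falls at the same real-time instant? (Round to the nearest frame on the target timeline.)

Source frame index: (0×3600 + 4×60 + 0) × 25 + 1 = 6001.
Real time: 6001 / (25) = 6001/25 s.
Target frame: (6001/25) × (60000/1001) = 14402400/1001 ≈ 14388.012 → 14388.

frame 14388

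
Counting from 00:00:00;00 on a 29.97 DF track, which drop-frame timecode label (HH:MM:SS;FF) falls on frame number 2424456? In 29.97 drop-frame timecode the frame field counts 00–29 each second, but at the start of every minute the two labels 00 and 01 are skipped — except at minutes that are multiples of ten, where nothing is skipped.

22:28:16;04

Ten DF minutes hold 17982 frames, so frame 2424456 lies in block 134 (frames 2409588–2427569) with 14868 frames into that block.
The block's first minute is 1800 frames and the rest 1798 each; 14868 frames reaches minute 8, so 134 × 18 + 8 × 2 = 2428 labels have been skipped so far.
Adding those back, label number 2424456 + 2428 = 2426884 at 30 labels/s is 80896 s + 4 f = 22 h 28 min 16 s frame 4, i.e. 22:28:16;04.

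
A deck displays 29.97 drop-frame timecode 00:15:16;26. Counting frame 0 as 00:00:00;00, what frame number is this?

27478

As if non-drop at 30 labels/s: (0 × 3600 + 15 × 60 + 16) × 30 + 26 = 27506.
Minute boundaries passed: 15; those not divisible by 10: 15 − 1 = 14; dropped labels = 2 × 14 = 28.
Actual frame index = 27506 − 28 = 27478.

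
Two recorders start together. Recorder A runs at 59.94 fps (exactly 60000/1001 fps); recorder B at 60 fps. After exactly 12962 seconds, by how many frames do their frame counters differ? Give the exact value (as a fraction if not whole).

A emits 60000/1001 × 12962 = 777720000/1001 frames; B emits 60 × 12962 = 777720.
Difference = 777720/1001 frames (≈ 776.9431); B is ahead of A.

777720/1001 frames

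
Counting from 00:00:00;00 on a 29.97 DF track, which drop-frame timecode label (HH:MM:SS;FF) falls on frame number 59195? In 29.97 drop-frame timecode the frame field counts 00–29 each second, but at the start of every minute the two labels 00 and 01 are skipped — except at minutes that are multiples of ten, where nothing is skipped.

00:32:55;03

Each 10-minute DF block holds 10 × 60 × 30 − 9 × 2 = 17982 frames. 59195 ÷ 17982 → 3 full blocks, remainder 5249.
Within the partial block the first minute is 1800 frames and each further minute 1798, so 2 further minute boundaries passed. Total skipped labels = 18 × 3 + 2 × 2 = 58.
Non-drop label index = 59195 + 58 = 59253; at 30 labels/s that is 00:32:55:03, i.e. DF 00:32:55;03.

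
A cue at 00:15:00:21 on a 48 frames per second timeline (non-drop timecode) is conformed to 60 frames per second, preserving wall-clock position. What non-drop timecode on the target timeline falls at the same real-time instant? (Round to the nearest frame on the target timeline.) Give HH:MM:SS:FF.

00:15:00:26

Source frame index: (0×3600 + 15×60 + 0) × 48 + 21 = 43221.
Real time: 43221 / (48) = 14407/16 s.
Target frame: (14407/16) × (60) = 216105/4 ≈ 54026.250 → 54026.
At 60 labels/s: frame 54026 → 00:15:00:26.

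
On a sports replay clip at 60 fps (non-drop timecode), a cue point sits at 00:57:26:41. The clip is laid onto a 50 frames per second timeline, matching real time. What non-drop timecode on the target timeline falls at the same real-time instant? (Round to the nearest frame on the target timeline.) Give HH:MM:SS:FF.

Source frame index: (0×3600 + 57×60 + 26) × 60 + 41 = 206801.
Real time: 206801 / (60) = 206801/60 s.
Target frame: (206801/60) × (50) = 1034005/6 ≈ 172334.167 → 172334.
At 50 labels/s: frame 172334 → 00:57:26:34.

00:57:26:34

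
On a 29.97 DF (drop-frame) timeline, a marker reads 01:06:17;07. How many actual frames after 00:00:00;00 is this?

As if non-drop at 30 labels/s: (1 × 3600 + 6 × 60 + 17) × 30 + 7 = 119317.
Minute boundaries passed: 66; those not divisible by 10: 66 − 6 = 60; dropped labels = 2 × 60 = 120.
Actual frame index = 119317 − 120 = 119197.

119197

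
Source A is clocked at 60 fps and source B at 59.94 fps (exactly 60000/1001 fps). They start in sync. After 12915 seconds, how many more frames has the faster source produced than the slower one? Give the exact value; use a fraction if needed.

A emits 60 × 12915 = 774900 frames; B emits 60000/1001 × 12915 = 110700000/143.
Difference = 110700/143 frames (≈ 774.1259); B is behind A.

110700/143 frames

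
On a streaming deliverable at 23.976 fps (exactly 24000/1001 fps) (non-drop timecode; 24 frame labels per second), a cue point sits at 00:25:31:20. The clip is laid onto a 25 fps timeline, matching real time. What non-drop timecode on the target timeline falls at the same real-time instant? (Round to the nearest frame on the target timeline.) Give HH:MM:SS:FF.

00:25:33:09

Source frame index: (0×3600 + 25×60 + 31) × 24 + 20 = 36764.
Real time: 36764 / (24000/1001) = 9200191/6000 s.
Target frame: (9200191/6000) × (25) = 9200191/240 ≈ 38334.129 → 38334.
At 25 labels/s: frame 38334 → 00:25:33:09.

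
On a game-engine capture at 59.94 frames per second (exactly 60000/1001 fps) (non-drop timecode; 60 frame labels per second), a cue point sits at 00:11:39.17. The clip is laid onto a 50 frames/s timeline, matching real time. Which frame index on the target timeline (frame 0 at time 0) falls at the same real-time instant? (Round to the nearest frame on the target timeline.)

Source frame index: (0×3600 + 11×60 + 39) × 60 + 17 = 41957.
Real time: 41957 / (60000/1001) = 41998957/60000 s.
Target frame: (41998957/60000) × (50) = 41998957/1200 ≈ 34999.131 → 34999.

frame 34999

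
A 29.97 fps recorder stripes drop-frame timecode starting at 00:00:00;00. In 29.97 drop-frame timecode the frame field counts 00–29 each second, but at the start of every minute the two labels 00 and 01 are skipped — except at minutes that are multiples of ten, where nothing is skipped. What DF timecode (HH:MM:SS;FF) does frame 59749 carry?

00:33:13;19

Each 10-minute DF block holds 10 × 60 × 30 − 9 × 2 = 17982 frames. 59749 ÷ 17982 → 3 full blocks, remainder 5803.
Within the partial block the first minute is 1800 frames and each further minute 1798, so 3 further minute boundaries passed. Total skipped labels = 18 × 3 + 2 × 3 = 60.
Non-drop label index = 59749 + 60 = 59809; at 30 labels/s that is 00:33:13:19, i.e. DF 00:33:13;19.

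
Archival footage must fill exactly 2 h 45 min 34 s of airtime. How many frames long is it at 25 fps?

2 h 45 min 34 s = 9934 s.
Frames = 9934 × 25 = 248350.

248350 frames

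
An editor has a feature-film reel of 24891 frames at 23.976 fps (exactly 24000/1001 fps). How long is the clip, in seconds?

1038.162125 seconds

Running time = 24891 / (24000/1001) = 1038.162125 s.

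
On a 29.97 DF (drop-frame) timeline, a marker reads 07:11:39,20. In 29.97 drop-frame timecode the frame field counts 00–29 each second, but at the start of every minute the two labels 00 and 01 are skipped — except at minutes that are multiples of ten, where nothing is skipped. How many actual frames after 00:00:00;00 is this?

776214

As if non-drop at 30 labels/s: (7 × 3600 + 11 × 60 + 39) × 30 + 20 = 776990.
Minute boundaries passed: 431; those not divisible by 10: 431 − 43 = 388; dropped labels = 2 × 388 = 776.
Actual frame index = 776990 − 776 = 776214.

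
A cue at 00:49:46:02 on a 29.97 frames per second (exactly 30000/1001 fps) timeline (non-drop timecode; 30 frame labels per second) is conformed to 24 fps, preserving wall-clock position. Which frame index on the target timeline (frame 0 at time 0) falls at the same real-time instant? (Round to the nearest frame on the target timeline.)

frame 71737

Source frame index: (0×3600 + 49×60 + 46) × 30 + 2 = 89582.
Real time: 89582 / (30000/1001) = 44835791/15000 s.
Target frame: (44835791/15000) × (24) = 44835791/625 ≈ 71737.266 → 71737.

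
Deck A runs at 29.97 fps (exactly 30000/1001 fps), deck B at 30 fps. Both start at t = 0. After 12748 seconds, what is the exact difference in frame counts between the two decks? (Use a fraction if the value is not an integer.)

A emits 30000/1001 × 12748 = 382440000/1001 frames; B emits 30 × 12748 = 382440.
Difference = 382440/1001 frames (≈ 382.0579); B is ahead of A.

382440/1001 frames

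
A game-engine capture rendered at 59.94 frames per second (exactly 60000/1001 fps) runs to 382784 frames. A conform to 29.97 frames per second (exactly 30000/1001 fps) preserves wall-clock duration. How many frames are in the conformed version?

191392 frames

Target frames = source frames × (target rate / source rate) = 382784 × (30000/1001)/(60000/1001) = 382784 × 1/2 = 191392.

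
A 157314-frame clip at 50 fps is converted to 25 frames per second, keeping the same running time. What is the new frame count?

Target frames = source frames × (target rate / source rate) = 157314 × (25)/(50) = 157314 × 1/2 = 78657.

78657 frames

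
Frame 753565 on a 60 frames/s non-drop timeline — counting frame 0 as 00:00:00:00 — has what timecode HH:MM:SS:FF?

753565 ÷ 60 = 12559 full seconds, remainder 25 frames.
12559 s = 3 h 29 min 19 s.
Timecode: 03:29:19:25.

03:29:19:25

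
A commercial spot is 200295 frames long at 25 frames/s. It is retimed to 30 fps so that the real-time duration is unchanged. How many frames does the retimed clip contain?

Target frames = source frames × (target rate / source rate) = 200295 × (30)/(25) = 200295 × 6/5 = 240354.

240354 frames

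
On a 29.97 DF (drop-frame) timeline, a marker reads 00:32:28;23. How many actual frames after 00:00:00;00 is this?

Complete 10-minute blocks: 3, each 17982 frames → 53946.
Remaining 2 whole minutes in the current block: 1800 + 1 × 1798 = 3598 frames.
Within the current minute: 28 × 30 + 23 − 2 = 861 (labels ;00/;01 skipped at this minute). Total = 53946 + 3598 + 861 = 58405.

58405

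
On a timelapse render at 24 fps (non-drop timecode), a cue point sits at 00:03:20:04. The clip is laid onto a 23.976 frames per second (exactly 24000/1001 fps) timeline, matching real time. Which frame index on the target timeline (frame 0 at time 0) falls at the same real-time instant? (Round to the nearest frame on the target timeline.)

Source frame index: (0×3600 + 3×60 + 20) × 24 + 4 = 4804.
Real time: 4804 / (24) = 1201/6 s.
Target frame: (1201/6) × (24000/1001) = 4804000/1001 ≈ 4799.201 → 4799.

frame 4799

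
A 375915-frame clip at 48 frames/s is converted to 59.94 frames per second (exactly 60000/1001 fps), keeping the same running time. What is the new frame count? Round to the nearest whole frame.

469424 frames

Frames at target rate = 375915 × (60000/1001) / (48) = 469893750/1001 ≈ 469424.326.
Nearest whole frame: 469424.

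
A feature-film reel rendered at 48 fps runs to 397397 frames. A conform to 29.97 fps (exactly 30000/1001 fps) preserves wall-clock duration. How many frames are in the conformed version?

Target frames = source frames × (target rate / source rate) = 397397 × (30000/1001)/(48) = 397397 × 625/1001 = 248125.

248125 frames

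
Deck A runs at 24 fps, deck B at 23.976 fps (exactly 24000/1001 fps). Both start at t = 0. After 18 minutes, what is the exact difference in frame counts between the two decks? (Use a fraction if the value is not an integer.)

18 min = 1080 s.
A emits 24 × 1080 = 25920 frames; B emits 24000/1001 × 1080 = 25920000/1001.
Difference = 25920/1001 frames (≈ 25.8941); B is behind A.

25920/1001 frames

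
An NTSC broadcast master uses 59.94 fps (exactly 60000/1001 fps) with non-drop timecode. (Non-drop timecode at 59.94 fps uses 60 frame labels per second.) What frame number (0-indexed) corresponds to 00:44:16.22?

Total seconds to the label: (0 × 3600 + 44 × 60 + 16) = 2656.
Frame index = 2656 × 60 + 22 = 159382.

159382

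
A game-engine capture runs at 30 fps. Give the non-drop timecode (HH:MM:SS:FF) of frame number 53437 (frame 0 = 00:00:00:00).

00:29:41:07

53437 ÷ 30 = 1781 full seconds, remainder 7 frames.
1781 s = 0 h 29 min 41 s.
Timecode: 00:29:41:07.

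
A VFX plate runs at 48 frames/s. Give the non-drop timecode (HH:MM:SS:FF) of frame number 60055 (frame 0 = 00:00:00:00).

00:20:51:07

60055 ÷ 48 = 1251 full seconds, remainder 7 frames.
1251 s = 0 h 20 min 51 s.
Timecode: 00:20:51:07.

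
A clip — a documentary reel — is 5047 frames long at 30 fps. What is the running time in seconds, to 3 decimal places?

168.233 seconds

Running time = 5047 × 1/30 = 5047/30 s ≈ 168.233 s.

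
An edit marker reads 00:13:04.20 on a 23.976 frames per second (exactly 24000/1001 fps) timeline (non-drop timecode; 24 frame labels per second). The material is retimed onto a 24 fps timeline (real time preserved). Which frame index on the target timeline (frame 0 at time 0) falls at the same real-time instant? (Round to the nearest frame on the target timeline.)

frame 18855

Source frame index: (0×3600 + 13×60 + 4) × 24 + 20 = 18836.
Real time: 18836 / (24000/1001) = 4713709/6000 s.
Target frame: (4713709/6000) × (24) = 4713709/250 ≈ 18854.836 → 18855.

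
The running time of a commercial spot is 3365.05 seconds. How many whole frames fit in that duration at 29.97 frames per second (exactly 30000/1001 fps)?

Frames = 3365.05 × 30000/1001 = 7765500/77 ≈ 100850.6494.
Complete frames: 100850.

100850 frames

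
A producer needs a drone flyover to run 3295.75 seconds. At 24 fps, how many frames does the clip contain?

79098 frames

Frames = 3295.75 × 24 = 79098.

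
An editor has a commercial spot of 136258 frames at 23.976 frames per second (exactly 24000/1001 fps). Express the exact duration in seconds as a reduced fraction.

68197129/12000 seconds

Running time = 136258 ÷ (24000/1001) = 136258 × 1001/24000 = 68197129/12000 s.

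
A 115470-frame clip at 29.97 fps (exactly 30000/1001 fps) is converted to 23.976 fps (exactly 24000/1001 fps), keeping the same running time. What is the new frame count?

Target frames = source frames × (target rate / source rate) = 115470 × (24000/1001)/(30000/1001) = 115470 × 4/5 = 92376.

92376 frames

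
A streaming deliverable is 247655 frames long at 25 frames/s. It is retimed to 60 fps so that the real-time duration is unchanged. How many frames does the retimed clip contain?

594372 frames

Target frames = source frames × (target rate / source rate) = 247655 × (60)/(25) = 247655 × 12/5 = 594372.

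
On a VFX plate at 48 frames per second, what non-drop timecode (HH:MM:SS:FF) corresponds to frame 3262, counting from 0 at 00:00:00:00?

3262 ÷ 48 = 67 full seconds, remainder 46 frames.
67 s = 0 h 1 min 7 s.
Timecode: 00:01:07:46.

00:01:07:46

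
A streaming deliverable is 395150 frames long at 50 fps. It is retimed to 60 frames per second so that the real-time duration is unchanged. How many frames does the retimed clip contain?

474180 frames

Target frames = source frames × (target rate / source rate) = 395150 × (60)/(50) = 395150 × 6/5 = 474180.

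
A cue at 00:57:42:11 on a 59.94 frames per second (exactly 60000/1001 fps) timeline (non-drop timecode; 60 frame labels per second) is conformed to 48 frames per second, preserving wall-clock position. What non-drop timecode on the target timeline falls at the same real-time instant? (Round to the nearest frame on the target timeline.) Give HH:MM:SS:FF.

Source frame index: (0×3600 + 57×60 + 42) × 60 + 11 = 207731.
Real time: 207731 / (60000/1001) = 207938731/60000 s.
Target frame: (207938731/60000) × (48) = 207938731/1250 ≈ 166350.985 → 166351.
At 48 labels/s: frame 166351 → 00:57:45:31.

00:57:45:31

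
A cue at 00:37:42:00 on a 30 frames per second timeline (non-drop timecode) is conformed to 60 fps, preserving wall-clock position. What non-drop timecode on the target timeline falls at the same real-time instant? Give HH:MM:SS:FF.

Source frame index: (0×3600 + 37×60 + 42) × 30 + 0 = 67860.
Real time: 67860 / (30) = 2262 s.
Target frame: (2262) × (60) = 135720.
At 60 labels/s: frame 135720 → 00:37:42:00.

00:37:42:00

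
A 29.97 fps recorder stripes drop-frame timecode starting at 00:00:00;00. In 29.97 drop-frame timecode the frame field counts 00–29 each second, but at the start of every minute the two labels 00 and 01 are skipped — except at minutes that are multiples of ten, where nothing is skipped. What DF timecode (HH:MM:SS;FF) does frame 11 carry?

00:00:00;11

Ten DF minutes hold 17982 frames, so frame 11 lies in block 0 (frames 0–17981) with 11 frames into that block.
The block's first minute is 1800 frames and the rest 1798 each; 11 frames reaches minute 0, so 0 × 18 + 0 × 2 = 0 labels have been skipped so far.
Adding those back, label number 11 + 0 = 11 at 30 labels/s is 0 s + 11 f = 0 h 0 min 0 s frame 11, i.e. 00:00:00;11.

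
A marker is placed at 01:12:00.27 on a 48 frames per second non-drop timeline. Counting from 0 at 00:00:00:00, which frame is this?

Total seconds to the label: (1 × 3600 + 12 × 60 + 0) = 4320.
Frame index = 4320 × 48 + 27 = 207387.

frame 207387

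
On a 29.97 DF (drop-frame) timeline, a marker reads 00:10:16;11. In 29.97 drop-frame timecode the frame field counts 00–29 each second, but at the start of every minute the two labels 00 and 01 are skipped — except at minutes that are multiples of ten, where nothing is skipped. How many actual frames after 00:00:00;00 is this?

As if non-drop at 30 labels/s: (0 × 3600 + 10 × 60 + 16) × 30 + 11 = 18491.
Minute boundaries passed: 10; those not divisible by 10: 10 − 1 = 9; dropped labels = 2 × 9 = 18.
Actual frame index = 18491 − 18 = 18473.

18473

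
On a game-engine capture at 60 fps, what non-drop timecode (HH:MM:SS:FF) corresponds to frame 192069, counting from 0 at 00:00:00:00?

192069 ÷ 60 = 3201 full seconds, remainder 9 frames.
3201 s = 0 h 53 min 21 s.
Timecode: 00:53:21:09.

00:53:21:09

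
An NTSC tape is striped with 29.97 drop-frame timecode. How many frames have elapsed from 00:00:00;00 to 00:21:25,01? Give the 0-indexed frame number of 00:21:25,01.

Complete 10-minute blocks: 2, each 17982 frames → 35964.
Remaining 1 whole minute in the current block: 1800 + 0 × 1798 = 1800 frames.
Within the current minute: 25 × 30 + 1 − 2 = 749 (labels ;00/;01 skipped at this minute). Total = 35964 + 1800 + 749 = 38513.

38513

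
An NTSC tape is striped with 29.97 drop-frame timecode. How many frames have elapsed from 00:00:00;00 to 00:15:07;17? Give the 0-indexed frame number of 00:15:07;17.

Complete 10-minute blocks: 1, each 17982 frames → 17982.
Remaining 5 whole minutes in the current block: 1800 + 4 × 1798 = 8992 frames.
Within the current minute: 7 × 30 + 17 − 2 = 225 (labels ;00/;01 skipped at this minute). Total = 17982 + 8992 + 225 = 27199.

27199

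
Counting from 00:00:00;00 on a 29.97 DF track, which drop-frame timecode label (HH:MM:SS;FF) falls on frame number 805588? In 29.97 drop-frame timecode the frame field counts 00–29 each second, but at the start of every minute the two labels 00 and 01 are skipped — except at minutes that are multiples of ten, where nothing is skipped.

07:27:59;24

Each 10-minute DF block holds 10 × 60 × 30 − 9 × 2 = 17982 frames. 805588 ÷ 17982 → 44 full blocks, remainder 14380.
Within the partial block the first minute is 1800 frames and each further minute 1798, so 7 further minute boundaries passed. Total skipped labels = 18 × 44 + 2 × 7 = 806.
Non-drop label index = 805588 + 806 = 806394; at 30 labels/s that is 07:27:59:24, i.e. DF 07:27:59;24.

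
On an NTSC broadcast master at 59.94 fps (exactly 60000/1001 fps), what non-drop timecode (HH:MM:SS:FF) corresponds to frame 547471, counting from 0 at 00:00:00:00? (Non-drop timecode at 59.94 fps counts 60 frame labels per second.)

547471 ÷ 60 = 9124 full seconds, remainder 31 frames.
9124 s = 2 h 32 min 4 s.
Timecode: 02:32:04:31.

02:32:04:31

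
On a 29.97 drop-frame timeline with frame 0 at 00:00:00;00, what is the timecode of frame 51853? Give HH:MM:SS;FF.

Ten DF minutes hold 17982 frames, so frame 51853 lies in block 2 (frames 35964–53945) with 15889 frames into that block.
The block's first minute is 1800 frames and the rest 1798 each; 15889 frames reaches minute 8, so 2 × 18 + 8 × 2 = 52 labels have been skipped so far.
Adding those back, label number 51853 + 52 = 51905 at 30 labels/s is 1730 s + 5 f = 0 h 28 min 50 s frame 5, i.e. 00:28:50;05.

00:28:50;05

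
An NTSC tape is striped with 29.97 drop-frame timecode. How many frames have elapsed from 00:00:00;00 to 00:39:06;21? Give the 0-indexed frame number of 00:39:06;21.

Complete 10-minute blocks: 3, each 17982 frames → 53946.
Remaining 9 whole minutes in the current block: 1800 + 8 × 1798 = 16184 frames.
Within the current minute: 6 × 30 + 21 − 2 = 199 (labels ;00/;01 skipped at this minute). Total = 53946 + 16184 + 199 = 70329.

70329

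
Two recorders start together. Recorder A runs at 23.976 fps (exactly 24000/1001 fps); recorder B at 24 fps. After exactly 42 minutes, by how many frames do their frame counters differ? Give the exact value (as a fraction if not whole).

42 min = 2520 s.
A emits 24000/1001 × 2520 = 8640000/143 frames; B emits 24 × 2520 = 60480.
Difference = 8640/143 frames (≈ 60.4196); B is ahead of A.

8640/143 frames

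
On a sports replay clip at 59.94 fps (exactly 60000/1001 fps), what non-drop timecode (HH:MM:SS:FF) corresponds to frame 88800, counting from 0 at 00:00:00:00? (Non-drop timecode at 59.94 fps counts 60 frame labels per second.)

88800 ÷ 60 = 1480 full seconds, remainder 0 frames.
1480 s = 0 h 24 min 40 s.
Timecode: 00:24:40:00.

00:24:40:00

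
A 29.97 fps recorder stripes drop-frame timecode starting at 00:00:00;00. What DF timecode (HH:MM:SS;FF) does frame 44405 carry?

Each 10-minute DF block holds 10 × 60 × 30 − 9 × 2 = 17982 frames. 44405 ÷ 17982 → 2 full blocks, remainder 8441.
Within the partial block the first minute is 1800 frames and each further minute 1798, so 4 further minute boundaries passed. Total skipped labels = 18 × 2 + 2 × 4 = 44.
Non-drop label index = 44405 + 44 = 44449; at 30 labels/s that is 00:24:41:19, i.e. DF 00:24:41;19.

00:24:41;19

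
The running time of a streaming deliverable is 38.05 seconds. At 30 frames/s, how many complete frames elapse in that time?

1141 frames

Frames = 38.05 × 30 = 2283/2 ≈ 1141.5000.
Complete frames: 1141.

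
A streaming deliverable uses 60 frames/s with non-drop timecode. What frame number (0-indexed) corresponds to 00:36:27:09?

Total seconds to the label: (0 × 3600 + 36 × 60 + 27) = 2187.
Frame index = 2187 × 60 + 9 = 131229.

frame 131229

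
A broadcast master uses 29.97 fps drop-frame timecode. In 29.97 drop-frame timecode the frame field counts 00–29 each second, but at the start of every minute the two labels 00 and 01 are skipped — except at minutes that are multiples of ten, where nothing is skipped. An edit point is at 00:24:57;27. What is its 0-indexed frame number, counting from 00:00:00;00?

Complete 10-minute blocks: 2, each 17982 frames → 35964.
Remaining 4 whole minutes in the current block: 1800 + 3 × 1798 = 7194 frames.
Within the current minute: 57 × 30 + 27 − 2 = 1735 (labels ;00/;01 skipped at this minute). Total = 35964 + 7194 + 1735 = 44893.

44893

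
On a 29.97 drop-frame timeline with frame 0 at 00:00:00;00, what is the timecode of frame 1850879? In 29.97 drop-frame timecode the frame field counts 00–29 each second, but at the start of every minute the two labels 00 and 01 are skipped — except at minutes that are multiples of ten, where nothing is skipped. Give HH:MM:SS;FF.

Each 10-minute DF block holds 10 × 60 × 30 − 9 × 2 = 17982 frames. 1850879 ÷ 17982 → 102 full blocks, remainder 16715.
Within the partial block the first minute is 1800 frames and each further minute 1798, so 9 further minute boundaries passed. Total skipped labels = 18 × 102 + 2 × 9 = 1854.
Non-drop label index = 1850879 + 1854 = 1852733; at 30 labels/s that is 17:09:17:23, i.e. DF 17:09:17;23.

17:09:17;23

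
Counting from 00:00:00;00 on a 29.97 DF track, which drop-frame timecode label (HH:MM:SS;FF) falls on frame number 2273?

Each 10-minute DF block holds 10 × 60 × 30 − 9 × 2 = 17982 frames. 2273 ÷ 17982 → 0 full blocks, remainder 2273.
Within the partial block the first minute is 1800 frames and each further minute 1798, so 1 further minute boundary passed. Total skipped labels = 18 × 0 + 2 × 1 = 2.
Non-drop label index = 2273 + 2 = 2275; at 30 labels/s that is 00:01:15:25, i.e. DF 00:01:15;25.

00:01:15;25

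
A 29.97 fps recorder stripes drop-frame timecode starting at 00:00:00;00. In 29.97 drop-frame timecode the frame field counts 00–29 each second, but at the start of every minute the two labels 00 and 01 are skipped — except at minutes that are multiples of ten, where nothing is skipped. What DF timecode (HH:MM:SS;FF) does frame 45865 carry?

Each 10-minute DF block holds 10 × 60 × 30 − 9 × 2 = 17982 frames. 45865 ÷ 17982 → 2 full blocks, remainder 9901.
Within the partial block the first minute is 1800 frames and each further minute 1798, so 5 further minute boundaries passed. Total skipped labels = 18 × 2 + 2 × 5 = 46.
Non-drop label index = 45865 + 46 = 45911; at 30 labels/s that is 00:25:30:11, i.e. DF 00:25:30;11.

00:25:30;11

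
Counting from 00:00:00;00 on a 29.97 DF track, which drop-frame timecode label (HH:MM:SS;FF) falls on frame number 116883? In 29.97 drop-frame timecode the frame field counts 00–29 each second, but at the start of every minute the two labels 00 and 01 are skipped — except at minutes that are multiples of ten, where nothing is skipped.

Each 10-minute DF block holds 10 × 60 × 30 − 9 × 2 = 17982 frames. 116883 ÷ 17982 → 6 full blocks, remainder 8991.
Within the partial block the first minute is 1800 frames and each further minute 1798, so 4 further minute boundaries passed. Total skipped labels = 18 × 6 + 2 × 4 = 116.
Non-drop label index = 116883 + 116 = 116999; at 30 labels/s that is 01:04:59:29, i.e. DF 01:04:59;29.

01:04:59;29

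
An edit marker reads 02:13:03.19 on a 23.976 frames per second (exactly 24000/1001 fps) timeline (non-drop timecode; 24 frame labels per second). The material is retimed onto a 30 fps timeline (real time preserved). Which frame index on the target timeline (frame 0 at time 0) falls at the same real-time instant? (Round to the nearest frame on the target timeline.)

Source frame index: (2×3600 + 13×60 + 3) × 24 + 19 = 191611.
Real time: 191611 / (24000/1001) = 191802611/24000 s.
Target frame: (191802611/24000) × (30) = 191802611/800 ≈ 239753.264 → 239753.

frame 239753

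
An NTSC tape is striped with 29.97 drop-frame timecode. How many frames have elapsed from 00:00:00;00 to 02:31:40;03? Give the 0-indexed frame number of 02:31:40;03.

As if non-drop at 30 labels/s: (2 × 3600 + 31 × 60 + 40) × 30 + 3 = 273003.
Minute boundaries passed: 151; those not divisible by 10: 151 − 15 = 136; dropped labels = 2 × 136 = 272.
Actual frame index = 273003 − 272 = 272731.

272731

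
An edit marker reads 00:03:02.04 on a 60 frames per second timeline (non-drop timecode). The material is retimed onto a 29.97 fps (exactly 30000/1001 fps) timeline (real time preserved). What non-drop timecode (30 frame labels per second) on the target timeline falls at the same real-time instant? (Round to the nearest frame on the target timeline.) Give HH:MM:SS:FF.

00:03:01:27

Source frame index: (0×3600 + 3×60 + 2) × 60 + 4 = 10924.
Real time: 10924 / (60) = 2731/15 s.
Target frame: (2731/15) × (30000/1001) = 5462000/1001 ≈ 5456.543 → 5457.
At 30 labels/s: frame 5457 → 00:03:01:27.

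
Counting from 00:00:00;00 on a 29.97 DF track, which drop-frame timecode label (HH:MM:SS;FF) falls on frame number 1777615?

Each 10-minute DF block holds 10 × 60 × 30 − 9 × 2 = 17982 frames. 1777615 ÷ 17982 → 98 full blocks, remainder 15379.
Within the partial block the first minute is 1800 frames and each further minute 1798, so 8 further minute boundaries passed. Total skipped labels = 18 × 98 + 2 × 8 = 1780.
Non-drop label index = 1777615 + 1780 = 1779395; at 30 labels/s that is 16:28:33:05, i.e. DF 16:28:33;05.

16:28:33;05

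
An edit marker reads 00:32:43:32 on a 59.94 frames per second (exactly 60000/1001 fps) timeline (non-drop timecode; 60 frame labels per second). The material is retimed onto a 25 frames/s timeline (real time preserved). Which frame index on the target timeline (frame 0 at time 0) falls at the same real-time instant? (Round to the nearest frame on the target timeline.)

Source frame index: (0×3600 + 32×60 + 43) × 60 + 32 = 117812.
Real time: 117812 / (60000/1001) = 29482453/15000 s.
Target frame: (29482453/15000) × (25) = 29482453/600 ≈ 49137.422 → 49137.

frame 49137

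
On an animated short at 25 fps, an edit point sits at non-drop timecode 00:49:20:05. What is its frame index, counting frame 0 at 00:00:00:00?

Total seconds to the label: (0 × 3600 + 49 × 60 + 20) = 2960.
Frame index = 2960 × 25 + 5 = 74005.

frame 74005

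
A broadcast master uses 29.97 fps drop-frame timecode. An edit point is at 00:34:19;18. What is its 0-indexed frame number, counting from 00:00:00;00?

Complete 10-minute blocks: 3, each 17982 frames → 53946.
Remaining 4 whole minutes in the current block: 1800 + 3 × 1798 = 7194 frames.
Within the current minute: 19 × 30 + 18 − 2 = 586 (labels ;00/;01 skipped at this minute). Total = 53946 + 7194 + 586 = 61726.

61726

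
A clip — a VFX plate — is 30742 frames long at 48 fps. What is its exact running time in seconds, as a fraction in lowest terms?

Running time = 30742 ÷ (48) = 30742 × 1/48 = 15371/24 s.

15371/24 seconds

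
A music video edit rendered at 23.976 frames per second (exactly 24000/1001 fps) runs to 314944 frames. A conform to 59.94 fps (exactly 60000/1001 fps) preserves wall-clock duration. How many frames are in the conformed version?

787360 frames

Frames at target rate = 314944 × (60000/1001) / (24000/1001) = 787360.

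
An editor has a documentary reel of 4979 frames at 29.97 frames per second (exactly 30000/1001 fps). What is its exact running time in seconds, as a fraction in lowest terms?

4983979/30000 seconds

Running time = 4979 ÷ (30000/1001) = 4979 × 1001/30000 = 4983979/30000 s.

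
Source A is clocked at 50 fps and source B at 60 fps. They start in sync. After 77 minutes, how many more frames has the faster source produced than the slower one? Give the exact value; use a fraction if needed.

77 min = 4620 s.
A emits 50 × 4620 = 231000 frames; B emits 60 × 4620 = 277200.
Difference = 46200 frames; B is ahead of A.

46200 frames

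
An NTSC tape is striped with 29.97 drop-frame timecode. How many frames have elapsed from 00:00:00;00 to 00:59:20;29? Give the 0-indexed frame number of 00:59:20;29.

106721

Complete 10-minute blocks: 5, each 17982 frames → 89910.
Remaining 9 whole minutes in the current block: 1800 + 8 × 1798 = 16184 frames.
Within the current minute: 20 × 30 + 29 − 2 = 627 (labels ;00/;01 skipped at this minute). Total = 89910 + 16184 + 627 = 106721.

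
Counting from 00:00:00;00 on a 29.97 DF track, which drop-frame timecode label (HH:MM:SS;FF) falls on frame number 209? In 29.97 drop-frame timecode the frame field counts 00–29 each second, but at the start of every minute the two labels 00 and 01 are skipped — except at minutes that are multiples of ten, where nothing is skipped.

Ten DF minutes hold 17982 frames, so frame 209 lies in block 0 (frames 0–17981) with 209 frames into that block.
The block's first minute is 1800 frames and the rest 1798 each; 209 frames reaches minute 0, so 0 × 18 + 0 × 2 = 0 labels have been skipped so far.
Adding those back, label number 209 + 0 = 209 at 30 labels/s is 6 s + 29 f = 0 h 0 min 6 s frame 29, i.e. 00:00:06;29.

00:00:06;29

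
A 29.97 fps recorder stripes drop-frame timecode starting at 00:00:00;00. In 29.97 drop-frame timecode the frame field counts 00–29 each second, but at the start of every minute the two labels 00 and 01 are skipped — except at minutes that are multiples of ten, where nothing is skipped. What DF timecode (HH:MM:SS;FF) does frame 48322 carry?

Ten DF minutes hold 17982 frames, so frame 48322 lies in block 2 (frames 35964–53945) with 12358 frames into that block.
The block's first minute is 1800 frames and the rest 1798 each; 12358 frames reaches minute 6, so 2 × 18 + 6 × 2 = 48 labels have been skipped so far.
Adding those back, label number 48322 + 48 = 48370 at 30 labels/s is 1612 s + 10 f = 0 h 26 min 52 s frame 10, i.e. 00:26:52;10.

00:26:52;10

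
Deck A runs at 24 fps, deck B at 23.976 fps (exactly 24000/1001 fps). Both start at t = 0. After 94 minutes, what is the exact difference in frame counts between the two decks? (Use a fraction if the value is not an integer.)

135360/1001 frames

94 min = 5640 s.
A emits 24 × 5640 = 135360 frames; B emits 24000/1001 × 5640 = 135360000/1001.
Difference = 135360/1001 frames (≈ 135.2248); B is behind A.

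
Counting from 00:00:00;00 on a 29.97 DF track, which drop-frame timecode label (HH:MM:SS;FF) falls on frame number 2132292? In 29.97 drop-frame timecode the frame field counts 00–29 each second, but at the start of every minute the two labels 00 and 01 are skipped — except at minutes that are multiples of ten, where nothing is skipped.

19:45:47;16

Ten DF minutes hold 17982 frames, so frame 2132292 lies in block 118 (frames 2121876–2139857) with 10416 frames into that block.
The block's first minute is 1800 frames and the rest 1798 each; 10416 frames reaches minute 5, so 118 × 18 + 5 × 2 = 2134 labels have been skipped so far.
Adding those back, label number 2132292 + 2134 = 2134426 at 30 labels/s is 71147 s + 16 f = 19 h 45 min 47 s frame 16, i.e. 19:45:47;16.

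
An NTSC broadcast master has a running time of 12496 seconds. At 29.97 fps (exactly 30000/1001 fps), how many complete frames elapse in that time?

Frames = 12496 × 30000/1001 = 34080000/91 ≈ 374505.4945.
Complete frames: 374505.

374505 frames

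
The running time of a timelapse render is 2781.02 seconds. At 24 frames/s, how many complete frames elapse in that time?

66744 frames

Frames = 2781.02 × 24 = 1668612/25 ≈ 66744.4800.
Complete frames: 66744.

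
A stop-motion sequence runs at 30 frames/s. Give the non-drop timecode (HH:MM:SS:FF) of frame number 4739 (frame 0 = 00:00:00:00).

4739 ÷ 30 = 157 full seconds, remainder 29 frames.
157 s = 0 h 2 min 37 s.
Timecode: 00:02:37:29.

00:02:37:29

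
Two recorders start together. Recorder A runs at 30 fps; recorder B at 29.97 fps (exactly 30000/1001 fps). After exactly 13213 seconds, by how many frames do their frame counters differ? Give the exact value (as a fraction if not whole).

A emits 30 × 13213 = 396390 frames; B emits 30000/1001 × 13213 = 396390000/1001.
Difference = 396390/1001 frames (≈ 395.9940); B is behind A.

396390/1001 frames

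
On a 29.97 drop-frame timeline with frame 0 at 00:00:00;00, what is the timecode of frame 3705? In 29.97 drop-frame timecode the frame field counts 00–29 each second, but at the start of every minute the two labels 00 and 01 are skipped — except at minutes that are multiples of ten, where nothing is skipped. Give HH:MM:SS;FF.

Each 10-minute DF block holds 10 × 60 × 30 − 9 × 2 = 17982 frames. 3705 ÷ 17982 → 0 full blocks, remainder 3705.
Within the partial block the first minute is 1800 frames and each further minute 1798, so 2 further minute boundaries passed. Total skipped labels = 18 × 0 + 2 × 2 = 4.
Non-drop label index = 3705 + 4 = 3709; at 30 labels/s that is 00:02:03:19, i.e. DF 00:02:03;19.

00:02:03;19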